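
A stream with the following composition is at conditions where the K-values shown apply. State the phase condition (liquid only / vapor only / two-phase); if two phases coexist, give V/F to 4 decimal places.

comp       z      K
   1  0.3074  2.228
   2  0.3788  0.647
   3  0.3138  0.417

ΣzᵢKᵢ = 1.0608; Σzᵢ/Kᵢ = 1.4760.
Both exceed 1, so a two-phase solution exists.
Material balance + equilibrium reduce to Σ zᵢ(Kᵢ−1)/(1+ψ(Kᵢ−1)) = 0.
Newton iteration, ψ⁰ = 0.42:
  ψ = 0.4200: g = -0.15022, g' = -0.4539 → ψ = 0.0890
  ψ = 0.0890: g = 0.00927, g' = -0.5457 → ψ = 0.1060
  ψ = 0.1060: g = 0.00009, g' = -0.5350 → ψ = 0.1062
Converged at ψ = 0.1062.

two-phase, V/F = 0.1062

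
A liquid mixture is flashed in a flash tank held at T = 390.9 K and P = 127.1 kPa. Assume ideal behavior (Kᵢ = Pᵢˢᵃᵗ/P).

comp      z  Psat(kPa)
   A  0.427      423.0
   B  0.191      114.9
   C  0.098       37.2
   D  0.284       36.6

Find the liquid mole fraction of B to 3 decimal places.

Raoult's law: Kᵢ = Pᵢˢᵃᵗ/P = Pᵢˢᵃᵗ/127.1.
  K_A = 423.0/127.1 = 3.32809, K_B = 114.9/127.1 = 0.90401, K_C = 37.2/127.1 = 0.29268, K_D = 36.6/127.1 = 0.28796
Rachford–Rice: g(ψ) = Σ zᵢ(Kᵢ−1)/(1+ψ(Kᵢ−1)) = 0.
g(0) = ΣzᵢKᵢ − 1 = 0.704 and g(1) = 1 − Σzᵢ/Kᵢ = -0.661, so a root lies in (0, 1).
Newton iteration, ψ⁰ = 0.5:
  ψ = 0.500: g = 0.0189, g' = -0.961 → ψ = 0.520
Converged at ψ = 0.520.
Compositions from xᵢ = zᵢ/(1+ψ(Kᵢ−1)), yᵢ = Kᵢxᵢ:
  A: x = 0.193, y = 0.643
  B: x = 0.201, y = 0.182
  C: x = 0.155, y = 0.045
  D: x = 0.451, y = 0.130

x_B = 0.201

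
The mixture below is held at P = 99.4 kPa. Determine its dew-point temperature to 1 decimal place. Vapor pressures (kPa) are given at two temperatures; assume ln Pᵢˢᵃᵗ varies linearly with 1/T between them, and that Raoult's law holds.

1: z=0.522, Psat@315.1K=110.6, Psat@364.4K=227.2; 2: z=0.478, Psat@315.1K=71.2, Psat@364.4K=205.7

Dew-point temperature: Σzᵢ·P/Pᵢˢᵃᵗ(T) = 1. Interpolate ln Pᵢˢᵃᵗ = aᵢ + bᵢ/T.
  T = 315.1 K: ΣzᵢP/Pᵢˢᵃᵗ = 1.1365
  T = 364.4 K: ΣzᵢP/Pᵢˢᵃᵗ = 0.4594
  T = 339.8 K: ΣzᵢP/Pᵢˢᵃᵗ = 0.6960
  T = 327.5 K: ΣzᵢP/Pᵢˢᵃᵗ = 0.8794
  T = 321.3 K: ΣzᵢP/Pᵢˢᵃᵗ = 0.9970
  T = 318.2 K: ΣzᵢP/Pᵢˢᵃᵗ = 1.0637
  T = 319.8 K: ΣzᵢP/Pᵢˢᵃᵗ = 1.0285
Interpolating between 319.8 K and 321.3 K gives T ≈ 321.2 K.

T = 321.2 K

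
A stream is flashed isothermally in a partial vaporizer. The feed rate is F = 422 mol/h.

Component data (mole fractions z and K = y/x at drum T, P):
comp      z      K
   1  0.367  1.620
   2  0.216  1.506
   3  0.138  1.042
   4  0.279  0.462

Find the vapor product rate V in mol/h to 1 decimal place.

Newton–Raphson from β = 0.44:
  β = 0.440: g = 0.0772, g' = -0.263 → β = 0.734
  β = 0.734: g = -0.0062, g' = -0.317 → β = 0.714
Converged at β = 0.714.
Then V = β·F = 0.7137·422 = 301.2 mol/h and L = F − V = 120.8 mol/h.

V = 301.2 mol/h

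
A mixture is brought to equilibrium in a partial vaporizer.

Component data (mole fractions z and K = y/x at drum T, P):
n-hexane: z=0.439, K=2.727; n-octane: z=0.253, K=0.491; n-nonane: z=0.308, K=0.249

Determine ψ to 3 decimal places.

Rachford–Rice: g(ψ) = Σ zᵢ(Kᵢ−1)/(1+ψ(Kᵢ−1)) = 0.
g(0) = ΣzᵢKᵢ − 1 = 0.398 and g(1) = 1 − Σzᵢ/Kᵢ = -0.913, so a root lies in (0, 1).
Newton–Raphson from ψ = 0.65:
  ψ = 0.650: g = -0.2872, g' = -1.100 → ψ = 0.389
  ψ = 0.389: g = -0.0338, g' = -0.917 → ψ = 0.352
Converged at ψ = 0.352.

ψ = 0.352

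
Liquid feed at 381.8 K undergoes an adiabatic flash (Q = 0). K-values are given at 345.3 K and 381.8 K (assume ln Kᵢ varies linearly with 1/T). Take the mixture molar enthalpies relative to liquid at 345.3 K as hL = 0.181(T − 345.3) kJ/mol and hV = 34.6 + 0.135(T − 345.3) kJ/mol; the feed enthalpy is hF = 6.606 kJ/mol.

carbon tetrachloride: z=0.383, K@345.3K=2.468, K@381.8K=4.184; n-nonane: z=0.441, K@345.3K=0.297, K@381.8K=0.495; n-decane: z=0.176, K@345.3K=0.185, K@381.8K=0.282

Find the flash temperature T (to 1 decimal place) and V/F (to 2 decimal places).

T = 350.3 K, V/F = 0.17

Adiabatic flash: solve Rachford–Rice at each trial T, then check hF = ψ·hV(T) + (1−ψ)·hL(T).
  T = 345.3 K: K = (2.468, 0.297, 0.185), RR gives ψ = 0.101, H_out = 3.482 kJ/mol
  T = 381.8 K: K = (4.184, 0.495, 0.282), RR gives ψ = 0.476, H_out = 22.264 kJ/mol
  T = 363.6 K: K = (3.259, 0.389, 0.231), RR gives ψ = 0.309, H_out = 13.730 kJ/mol
  T = 354.5 K: K = (2.848, 0.341, 0.207), RR gives ψ = 0.215, H_out = 9.012 kJ/mol
  T = 349.9 K: K = (2.654, 0.319, 0.196), RR gives ψ = 0.161, H_out = 6.375 kJ/mol
  T = 352.2 K: K = (2.750, 0.330, 0.202), RR gives ψ = 0.189, H_out = 7.720 kJ/mol
Linear interpolation between T = 349.9 (H_out = 6.375) and T = 352.2 (H_out = 7.720) on hF = 6.606 gives T ≈ 350.3 K, at which ψ = 0.17.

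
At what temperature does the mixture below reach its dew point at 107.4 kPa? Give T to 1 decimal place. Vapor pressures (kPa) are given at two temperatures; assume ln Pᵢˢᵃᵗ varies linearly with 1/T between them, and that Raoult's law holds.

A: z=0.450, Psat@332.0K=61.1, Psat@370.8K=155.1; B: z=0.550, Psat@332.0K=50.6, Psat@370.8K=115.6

T = 361.3 K

Dew-point temperature: Σzᵢ·P/Pᵢˢᵃᵗ(T) = 1. Interpolate ln Pᵢˢᵃᵗ = aᵢ + bᵢ/T.
  T = 332.0 K: ΣzᵢP/Pᵢˢᵃᵗ = 1.9584
  T = 370.8 K: ΣzᵢP/Pᵢˢᵃᵗ = 0.8226
  T = 351.4 K: ΣzᵢP/Pᵢˢᵃᵗ = 1.2388
  T = 361.1 K: ΣzᵢP/Pᵢˢᵃᵗ = 1.0039
  T = 366.0 K: ΣzᵢP/Pᵢˢᵃᵗ = 0.9066
  T = 363.6 K: ΣzᵢP/Pᵢˢᵃᵗ = 0.9527
Interpolating between 361.1 K and 363.6 K gives T ≈ 361.3 K.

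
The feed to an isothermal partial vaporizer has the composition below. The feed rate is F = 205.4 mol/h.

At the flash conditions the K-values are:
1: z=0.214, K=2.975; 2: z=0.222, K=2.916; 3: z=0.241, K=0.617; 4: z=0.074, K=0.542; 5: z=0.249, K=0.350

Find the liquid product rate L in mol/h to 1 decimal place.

Material balance + equilibrium reduce to Σ zᵢ(Kᵢ−1)/(1+β(Kᵢ−1)) = 0.
Feasibility: ΣzᵢKᵢ = 1.560, Σzᵢ/Kᵢ = 1.387 — both > 1, two phases present.
Newton–Raphson from β = 0.59:
  β = 0.590: g = -0.0334, g' = -0.723 → β = 0.544
Converged at β = 0.544.
Then V = β·F = 0.5439·205.4 = 111.7 mol/h and L = F − V = 93.7 mol/h.

L = 93.7 mol/h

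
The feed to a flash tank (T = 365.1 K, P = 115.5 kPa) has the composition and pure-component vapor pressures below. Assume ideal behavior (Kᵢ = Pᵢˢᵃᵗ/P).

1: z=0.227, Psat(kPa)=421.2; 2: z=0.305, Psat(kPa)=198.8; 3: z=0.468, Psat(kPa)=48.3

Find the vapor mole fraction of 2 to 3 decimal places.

y_2 = 0.375

Raoult's law: Kᵢ = Pᵢˢᵃᵗ/P = Pᵢˢᵃᵗ/115.5.
  K_1 = 421.2/115.5 = 3.64675, K_2 = 198.8/115.5 = 1.72121, K_3 = 48.3/115.5 = 0.41818
Rachford–Rice: g(ψ) = Σ zᵢ(Kᵢ−1)/(1+ψ(Kᵢ−1)) = 0.
Feasibility: ΣzᵢKᵢ = 1.548, Σzᵢ/Kᵢ = 1.359 — both > 1, two phases present.
Newton iteration, ψ⁰ = 0.46:
  ψ = 0.460: g = 0.0643, g' = -0.708 → ψ = 0.551
  ψ = 0.551: g = 0.0012, g' = -0.688 → ψ = 0.553
Converged at ψ = 0.553.
Compositions from xᵢ = zᵢ/(1+ψ(Kᵢ−1)), yᵢ = Kᵢxᵢ:
  1: x = 0.092, y = 0.336
  2: x = 0.218, y = 0.375
  3: x = 0.690, y = 0.288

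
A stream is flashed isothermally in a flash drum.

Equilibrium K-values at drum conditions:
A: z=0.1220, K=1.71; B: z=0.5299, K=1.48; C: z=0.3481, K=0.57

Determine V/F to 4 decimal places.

Newton–Raphson from V/F = 0.66:
  V/F = 0.6600: g = 0.04314, g' = -0.2244 → V/F = 0.8523
  V/F = 0.8523: g = -0.00180, g' = -0.2457 → V/F = 0.8450
  V/F = 0.8450: g = -0.00000, g' = -0.2446 → V/F = 0.8449
Converged at V/F = 0.8449.

V/F = 0.8449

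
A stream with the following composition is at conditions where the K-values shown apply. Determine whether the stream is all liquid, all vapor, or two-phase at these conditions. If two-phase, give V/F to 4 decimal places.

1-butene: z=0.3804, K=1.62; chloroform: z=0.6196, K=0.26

all liquid

ΣzᵢKᵢ = 0.7773; Σzᵢ/Kᵢ = 2.6179.
Since ΣzᵢKᵢ < 1 the mixture is below its bubble point — single liquid phase.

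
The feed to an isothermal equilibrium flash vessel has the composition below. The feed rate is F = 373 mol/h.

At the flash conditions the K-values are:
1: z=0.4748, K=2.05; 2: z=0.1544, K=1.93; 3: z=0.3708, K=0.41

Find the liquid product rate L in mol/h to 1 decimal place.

L = 110.9 mol/h

Rachford–Rice: g(ψ) = Σ zᵢ(Kᵢ−1)/(1+ψ(Kᵢ−1)) = 0.
g(0) = ΣzᵢKᵢ − 1 = 0.4234 and g(1) = 1 − Σzᵢ/Kᵢ = -0.2160, so a root lies in (0, 1).
Newton iteration, ψ⁰ = 0.5:
  ψ = 0.5000: g = 0.11461, g' = -0.5470 → ψ = 0.7095
  ψ = 0.7095: g = -0.00409, g' = -0.6023 → ψ = 0.7027
Converged at ψ = 0.7027.
Then V = ψ·F = 0.7027·373 = 262.1 mol/h and L = F − V = 110.9 mol/h.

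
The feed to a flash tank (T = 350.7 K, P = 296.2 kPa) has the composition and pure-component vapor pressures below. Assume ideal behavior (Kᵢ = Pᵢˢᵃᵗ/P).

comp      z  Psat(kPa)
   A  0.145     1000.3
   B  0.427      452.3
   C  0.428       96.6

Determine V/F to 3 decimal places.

Raoult's law: Kᵢ = Pᵢˢᵃᵗ/P = Pᵢˢᵃᵗ/296.2.
  K_A = 1000.3/296.2 = 3.37711, K_B = 452.3/296.2 = 1.52701, K_C = 96.6/296.2 = 0.32613
Material balance + equilibrium reduce to Σ zᵢ(Kᵢ−1)/(1+V/F(Kᵢ−1)) = 0.
g(0) = ΣzᵢKᵢ − 1 = 0.281 and g(1) = 1 − Σzᵢ/Kᵢ = -0.635, so a root lies in (0, 1).
Newton–Raphson from V/F = 0.61:
  V/F = 0.610: g = -0.1787, g' = -0.765 → V/F = 0.376
  V/F = 0.376: g = -0.0166, g' = -0.660 → V/F = 0.351
Converged at V/F = 0.351.

V/F = 0.351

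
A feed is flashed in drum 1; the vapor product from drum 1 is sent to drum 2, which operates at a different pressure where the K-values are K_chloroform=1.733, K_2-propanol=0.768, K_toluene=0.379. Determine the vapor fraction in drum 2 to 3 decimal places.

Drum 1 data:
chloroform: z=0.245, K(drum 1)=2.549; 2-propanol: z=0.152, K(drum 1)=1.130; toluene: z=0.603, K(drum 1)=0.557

V/F (drum 2) = 0.166

Drum 1:
Let ψ₁ = V/F and solve Σ zᵢ(Kᵢ−1)/(1+ψ₁(Kᵢ−1)) = 0.
Check two-phase: ΣzᵢKᵢ = 1.132 > 1 and Σzᵢ/Kᵢ = 1.313 > 1, so g(0) = 0.132 > 0 and g(1) = -0.313 < 0.
Newton–Raphson from ψ₁ = 0.7:
  ψ₁ = 0.700: g = -0.1870, g' = -0.386 → ψ₁ = 0.216
  ψ₁ = 0.216: g = 0.0084, g' = -0.477 → ψ₁ = 0.233
Converged at ψ₁ = 0.233.
Drum-1 compositions:
  chloroform: x = 0.180, y = 0.459
  2-propanol: x = 0.148, y = 0.167
  toluene: x = 0.673, y = 0.375
Drum-2 feed = drum-1 vapor: z₂ = (0.4587, 0.1667, 0.3746).
Drum 2:
Rachford–Rice: g(ψ₂) = Σ zᵢ(Kᵢ−1)/(1+ψ₂(Kᵢ−1)) = 0.
Check two-phase: ΣzᵢKᵢ = 1.065 > 1 and Σzᵢ/Kᵢ = 1.470 > 1, so g(0) = 0.065 > 0 and g(1) = -0.470 < 0.
Newton iteration, ψ₂⁰ = 0.5:
  ψ₂ = 0.500: g = -0.1351, g' = -0.447 → ψ₂ = 0.198
  ψ₂ = 0.198: g = -0.0122, g' = -0.386 → ψ₂ = 0.166
Converged at ψ₂ = 0.166.
  chloroform: x = 0.409, y = 0.708
  2-propanol: x = 0.173, y = 0.133
  toluene: x = 0.418, y = 0.158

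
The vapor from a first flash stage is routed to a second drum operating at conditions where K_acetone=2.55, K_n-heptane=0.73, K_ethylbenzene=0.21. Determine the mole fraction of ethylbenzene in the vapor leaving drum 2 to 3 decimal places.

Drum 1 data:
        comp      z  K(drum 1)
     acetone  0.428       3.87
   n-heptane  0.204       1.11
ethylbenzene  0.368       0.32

Drum 1:
Let ψ₁ = V/F and solve Σ zᵢ(Kᵢ−1)/(1+ψ₁(Kᵢ−1)) = 0.
Feasibility: ΣzᵢKᵢ = 2.001, Σzᵢ/Kᵢ = 1.444 — both > 1, two phases present.
Newton–Raphson from ψ₁ = 0.36:
  ψ₁ = 0.360: g = 0.2944, g' = -1.153 → ψ₁ = 0.615
  ψ₁ = 0.615: g = 0.0349, g' = -0.966 → ψ₁ = 0.651
Converged at ψ₁ = 0.651.
Drum-1 compositions:
  acetone: x = 0.149, y = 0.577
  n-heptane: x = 0.190, y = 0.211
  ethylbenzene: x = 0.660, y = 0.211
Drum-2 feed = drum-1 vapor: z₂ = (0.5774, 0.2113, 0.2113).
Drum 2:
Rachford–Rice: g(ψ₂) = Σ zᵢ(Kᵢ−1)/(1+ψ₂(Kᵢ−1)) = 0.
Feasibility: ΣzᵢKᵢ = 1.671, Σzᵢ/Kᵢ = 1.522 — both > 1, two phases present.
Newton–Raphson from ψ₂ = 0.5:
  ψ₂ = 0.500: g = 0.1622, g' = -0.821 → ψ₂ = 0.698
  ψ₂ = 0.698: g = -0.0122, g' = -0.998 → ψ₂ = 0.685
Converged at ψ₂ = 0.685.
  acetone: x = 0.280, y = 0.714
  n-heptane: x = 0.259, y = 0.189
  ethylbenzene: x = 0.461, y = 0.097

y_ethylbenzene (drum 2) = 0.097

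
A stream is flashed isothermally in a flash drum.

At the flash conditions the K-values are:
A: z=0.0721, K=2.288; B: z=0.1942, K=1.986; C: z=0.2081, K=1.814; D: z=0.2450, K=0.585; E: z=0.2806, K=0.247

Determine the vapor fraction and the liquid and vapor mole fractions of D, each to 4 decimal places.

Let ψ = V/F and solve Σ zᵢ(Kᵢ−1)/(1+ψ(Kᵢ−1)) = 0.
Check two-phase: ΣzᵢKᵢ = 1.1408 > 1 and Σzᵢ/Kᵢ = 1.7989 > 1, so g(0) = 0.1408 > 0 and g(1) = -0.7989 < 0.
Newton–Raphson from ψ = 0.5:
  ψ = 0.5000: g = -0.16204, g' = -0.6751 → ψ = 0.2600
  ψ = 0.2600: g = -0.01489, g' = -0.5797 → ψ = 0.2343
  ψ = 0.2343: g = -0.00002, g' = -0.5788 → ψ = 0.2342
Converged at ψ = 0.2342.
Compositions from xᵢ = zᵢ/(1+ψ(Kᵢ−1)), yᵢ = Kᵢxᵢ:
  A: x = 0.0554, y = 0.1267
  B: x = 0.1578, y = 0.3133
  C: x = 0.1748, y = 0.3170
  D: x = 0.2714, y = 0.1588
  E: x = 0.3407, y = 0.0842

ψ = 0.2342, x_D = 0.2714, y_D = 0.1588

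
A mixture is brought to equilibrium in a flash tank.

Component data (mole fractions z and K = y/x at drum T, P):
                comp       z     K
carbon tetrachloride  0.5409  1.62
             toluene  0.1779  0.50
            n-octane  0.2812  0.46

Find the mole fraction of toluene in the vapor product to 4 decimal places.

y_toluene = 0.1041

Newton–Raphson from β = 0.5:
  β = 0.5000: g = -0.07061, g' = -0.3541 → β = 0.3006
  β = 0.3006: g = -0.00328, g' = -0.3262 → β = 0.2905
Converged at β = 0.2905.
Compositions from xᵢ = zᵢ/(1+β(Kᵢ−1)), yᵢ = Kᵢxᵢ:
  carbon tetrachloride: x = 0.4583, y = 0.7425
  toluene: x = 0.2081, y = 0.1041
  n-octane: x = 0.3335, y = 0.1534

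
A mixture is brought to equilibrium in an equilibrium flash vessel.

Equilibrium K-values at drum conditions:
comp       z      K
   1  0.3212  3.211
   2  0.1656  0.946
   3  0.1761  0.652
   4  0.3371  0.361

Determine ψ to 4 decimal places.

ψ = 0.4100

Newton–Raphson from ψ = 0.5:
  ψ = 0.5000: g = -0.06263, g' = -0.6832 → ψ = 0.4083
  ψ = 0.4083: g = 0.00119, g' = -0.7151 → ψ = 0.4100
Converged at ψ = 0.4100.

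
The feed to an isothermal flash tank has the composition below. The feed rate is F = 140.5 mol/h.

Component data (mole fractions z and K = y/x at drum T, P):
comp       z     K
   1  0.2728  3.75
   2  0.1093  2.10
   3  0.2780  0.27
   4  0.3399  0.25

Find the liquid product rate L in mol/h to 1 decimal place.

Rachford–Rice: g(β) = Σ zᵢ(Kᵢ−1)/(1+β(Kᵢ−1)) = 0.
Feasibility: ΣzᵢKᵢ = 1.4126, Σzᵢ/Kᵢ = 2.5140 — both > 1, two phases present.
Newton iteration, β⁰ = 0.44:
  β = 0.4400: g = -0.25898, g' = -1.2299 → β = 0.2294
  β = 0.2294: g = 0.00431, g' = -1.3526 → β = 0.2326
Converged at β = 0.2326.
Then V = β·F = 0.2326·140.5 = 32.7 mol/h and L = F − V = 107.8 mol/h.

L = 107.8 mol/h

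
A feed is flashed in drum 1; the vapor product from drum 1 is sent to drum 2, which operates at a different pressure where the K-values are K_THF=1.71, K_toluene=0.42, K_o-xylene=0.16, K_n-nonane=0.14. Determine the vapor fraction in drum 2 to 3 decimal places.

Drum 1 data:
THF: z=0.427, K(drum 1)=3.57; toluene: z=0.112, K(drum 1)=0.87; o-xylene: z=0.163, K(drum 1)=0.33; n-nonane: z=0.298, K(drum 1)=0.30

Drum 1:
Iterate (Newton) starting at ψ₁ = 0.5:
  ψ₁ = 0.500: g = -0.0205, g' = -1.053 → ψ₁ = 0.481
Converged at ψ₁ = 0.481.
Drum-1 compositions:
  THF: x = 0.191, y = 0.682
  toluene: x = 0.119, y = 0.104
  o-xylene: x = 0.240, y = 0.079
  n-nonane: x = 0.449, y = 0.135
Drum-2 feed = drum-1 vapor: z₂ = (0.6820, 0.1039, 0.0793, 0.1347).
Drum 2:
Material balance + equilibrium reduce to Σ zᵢ(Kᵢ−1)/(1+ψ₂(Kᵢ−1)) = 0.
Feasibility: ΣzᵢKᵢ = 1.241, Σzᵢ/Kᵢ = 2.104 — both > 1, two phases present.
Newton iteration, ψ₂⁰ = 0.36:
  ψ₂ = 0.360: g = 0.0461, g' = -0.598 → ψ₂ = 0.437
  ψ₂ = 0.437: g = -0.0022, g' = -0.659 → ψ₂ = 0.434
Converged at ψ₂ = 0.434.
  THF: x = 0.521, y = 0.892
  toluene: x = 0.139, y = 0.058
  o-xylene: x = 0.125, y = 0.020
  n-nonane: x = 0.215, y = 0.030

V/F (drum 2) = 0.434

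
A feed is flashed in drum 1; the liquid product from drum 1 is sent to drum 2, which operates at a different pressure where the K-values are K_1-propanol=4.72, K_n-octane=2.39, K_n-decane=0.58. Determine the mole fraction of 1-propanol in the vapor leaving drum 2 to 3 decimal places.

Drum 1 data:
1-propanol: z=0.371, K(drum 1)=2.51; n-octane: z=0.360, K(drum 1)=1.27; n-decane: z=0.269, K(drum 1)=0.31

y_1-propanol (drum 2) = 0.199

Drum 1:
Iterate (Newton) starting at ψ₁ = 0.64:
  ψ₁ = 0.640: g = 0.0354, g' = -0.649 → ψ₁ = 0.695
  ψ₁ = 0.695: g = -0.0011, g' = -0.692 → ψ₁ = 0.693
Converged at ψ₁ = 0.693.
Drum-1 compositions:
  1-propanol: x = 0.181, y = 0.455
  n-octane: x = 0.303, y = 0.385
  n-decane: x = 0.515, y = 0.160
Drum-2 feed = drum-1 liquid: z₂ = (0.1813, 0.3033, 0.5154).
Drum 2:
Material balance + equilibrium reduce to Σ zᵢ(Kᵢ−1)/(1+ψ₂(Kᵢ−1)) = 0.
Feasibility: ΣzᵢKᵢ = 1.880, Σzᵢ/Kᵢ = 1.054 — both > 1, two phases present.
Newton–Raphson from ψ₂ = 0.4:
  ψ₂ = 0.400: g = 0.2818, g' = -0.779 → ψ₂ = 0.762
  ψ₂ = 0.762: g = 0.0623, g' = -0.505 → ψ₂ = 0.885
  ψ₂ = 0.885: g = 0.0016, g' = -0.484 → ψ₂ = 0.888
Converged at ψ₂ = 0.888.
  1-propanol: x = 0.042, y = 0.199
  n-octane: x = 0.136, y = 0.324
  n-decane: x = 0.822, y = 0.477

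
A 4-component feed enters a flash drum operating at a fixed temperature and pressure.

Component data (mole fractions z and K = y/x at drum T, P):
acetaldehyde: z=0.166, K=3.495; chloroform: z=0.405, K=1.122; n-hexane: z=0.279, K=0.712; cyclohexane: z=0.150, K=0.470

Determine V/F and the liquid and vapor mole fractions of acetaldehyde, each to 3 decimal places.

Material balance + equilibrium reduce to Σ zᵢ(Kᵢ−1)/(1+V/F(Kᵢ−1)) = 0.
Check two-phase: ΣzᵢKᵢ = 1.304 > 1 and Σzᵢ/Kᵢ = 1.119 > 1, so g(0) = 0.304 > 0 and g(1) = -0.119 < 0.
Iterate (Newton) starting at V/F = 0.5:
  V/F = 0.500: g = 0.0288, g' = -0.320 → V/F = 0.590
  V/F = 0.590: g = 0.0011, g' = -0.297 → V/F = 0.594
Converged at V/F = 0.594.
Compositions from xᵢ = zᵢ/(1+V/F(Kᵢ−1)), yᵢ = Kᵢxᵢ:
  acetaldehyde: x = 0.067, y = 0.234
  chloroform: x = 0.378, y = 0.424
  n-hexane: x = 0.337, y = 0.240
  cyclohexane: x = 0.219, y = 0.103

V/F = 0.594, x_acetaldehyde = 0.067, y_acetaldehyde = 0.234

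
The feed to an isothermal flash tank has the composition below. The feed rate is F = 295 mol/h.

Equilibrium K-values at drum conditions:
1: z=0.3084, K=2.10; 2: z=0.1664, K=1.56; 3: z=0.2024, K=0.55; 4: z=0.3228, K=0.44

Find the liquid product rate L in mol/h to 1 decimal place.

L = 198.4 mol/h

Newton–Raphson from ψ = 0.5:
  ψ = 0.5000: g = -0.07692, g' = -0.4507 → ψ = 0.3293
  ψ = 0.3293: g = -0.00086, g' = -0.4470 → ψ = 0.3274
Converged at ψ = 0.3274.
Then V = ψ·F = 0.3274·295 = 96.6 mol/h and L = F − V = 198.4 mol/h.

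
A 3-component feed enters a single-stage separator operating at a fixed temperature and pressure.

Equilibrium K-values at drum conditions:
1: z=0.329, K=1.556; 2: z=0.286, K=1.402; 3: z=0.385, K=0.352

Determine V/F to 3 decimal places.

Material balance + equilibrium reduce to Σ zᵢ(Kᵢ−1)/(1+V/F(Kᵢ−1)) = 0.
Check two-phase: ΣzᵢKᵢ = 1.048 > 1 and Σzᵢ/Kᵢ = 1.509 > 1, so g(0) = 0.048 > 0 and g(1) = -0.509 < 0.
Newton iteration, V/F⁰ = 0.5:
  V/F = 0.500: g = -0.1302, g' = -0.448 → V/F = 0.209
  V/F = 0.209: g = -0.0188, g' = -0.337 → V/F = 0.154
  V/F = 0.154: g = -0.0003, g' = -0.327 → V/F = 0.153
Converged at V/F = 0.153.

V/F = 0.153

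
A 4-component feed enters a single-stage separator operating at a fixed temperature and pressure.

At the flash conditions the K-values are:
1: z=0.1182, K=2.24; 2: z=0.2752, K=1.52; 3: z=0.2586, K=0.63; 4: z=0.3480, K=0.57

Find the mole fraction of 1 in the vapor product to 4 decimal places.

y_1 = 0.2270

Newton–Raphson from V/F = 0.54:
  V/F = 0.5400: g = -0.11495, g' = -0.2750 → V/F = 0.1220
  V/F = 0.1220: g = 0.00375, g' = -0.3134 → V/F = 0.1340
Converged at V/F = 0.1340.
Compositions from xᵢ = zᵢ/(1+V/F(Kᵢ−1)), yᵢ = Kᵢxᵢ:
  1: x = 0.1014, y = 0.2270
  2: x = 0.2573, y = 0.3911
  3: x = 0.2721, y = 0.1714
  4: x = 0.3693, y = 0.2105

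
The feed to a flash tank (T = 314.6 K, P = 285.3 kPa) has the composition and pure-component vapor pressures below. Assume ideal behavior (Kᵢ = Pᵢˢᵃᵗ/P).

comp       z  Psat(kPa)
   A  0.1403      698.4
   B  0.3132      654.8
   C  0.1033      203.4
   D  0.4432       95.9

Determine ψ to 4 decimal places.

ψ = 0.3468

Raoult's law: Kᵢ = Pᵢˢᵃᵗ/P = Pᵢˢᵃᵗ/285.3.
  K_A = 698.4/285.3 = 2.447950, K_B = 654.8/285.3 = 2.295128, K_C = 203.4/285.3 = 0.712934, K_D = 95.9/285.3 = 0.336137
Iterate (Newton) starting at ψ = 0.5:
  ψ = 0.5000: g = -0.11099, g' = -0.7417 → ψ = 0.3504
  ψ = 0.3504: g = -0.00257, g' = -0.7202 → ψ = 0.3468
Converged at ψ = 0.3468.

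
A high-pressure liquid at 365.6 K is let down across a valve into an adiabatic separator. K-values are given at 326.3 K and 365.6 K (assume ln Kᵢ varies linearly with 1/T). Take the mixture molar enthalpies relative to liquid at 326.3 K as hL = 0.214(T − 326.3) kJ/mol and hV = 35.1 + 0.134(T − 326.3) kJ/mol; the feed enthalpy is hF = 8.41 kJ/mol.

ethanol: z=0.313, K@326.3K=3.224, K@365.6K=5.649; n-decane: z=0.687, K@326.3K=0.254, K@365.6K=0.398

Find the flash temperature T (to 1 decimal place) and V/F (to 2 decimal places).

T = 335.7 K, V/F = 0.19

Adiabatic flash: solve Rachford–Rice at each trial T, then check hF = ψ·hV(T) + (1−ψ)·hL(T).
  T = 326.3 K: K = (3.224, 0.254), RR gives ψ = 0.111, H_out = 3.884 kJ/mol
  T = 365.6 K: K = (5.649, 0.398), RR gives ψ = 0.372, H_out = 20.303 kJ/mol
  T = 346.0 K: K = (4.339, 0.322), RR gives ψ = 0.256, H_out = 12.800 kJ/mol
  T = 336.1 K: K = (3.754, 0.287), RR gives ψ = 0.189, H_out = 8.599 kJ/mol
  T = 331.2 K: K = (3.483, 0.270), RR gives ψ = 0.152, H_out = 6.330 kJ/mol
  T = 333.6 K: K = (3.614, 0.278), RR gives ψ = 0.171, H_out = 7.460 kJ/mol
  T = 334.9 K: K = (3.686, 0.283), RR gives ψ = 0.181, H_out = 8.057 kJ/mol
Linear interpolation between T = 334.9 (H_out = 8.057) and T = 336.1 (H_out = 8.599) on hF = 8.41 gives T ≈ 335.7 K, at which ψ = 0.19.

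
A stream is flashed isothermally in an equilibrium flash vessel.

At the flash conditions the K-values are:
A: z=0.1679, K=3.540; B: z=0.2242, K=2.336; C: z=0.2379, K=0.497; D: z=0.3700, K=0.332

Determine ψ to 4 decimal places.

Let ψ = V/F and solve Σ zᵢ(Kᵢ−1)/(1+ψ(Kᵢ−1)) = 0.
Check two-phase: ΣzᵢKᵢ = 1.3592 > 1 and Σzᵢ/Kᵢ = 1.7365 > 1, so g(0) = 0.3592 > 0 and g(1) = -0.7365 < 0.
Newton–Raphson from ψ = 0.47:
  ψ = 0.4700: g = -0.13859, g' = -0.8301 → ψ = 0.3030
  ψ = 0.3030: g = 0.00311, g' = -0.8920 → ψ = 0.3065
Converged at ψ = 0.3065.

ψ = 0.3065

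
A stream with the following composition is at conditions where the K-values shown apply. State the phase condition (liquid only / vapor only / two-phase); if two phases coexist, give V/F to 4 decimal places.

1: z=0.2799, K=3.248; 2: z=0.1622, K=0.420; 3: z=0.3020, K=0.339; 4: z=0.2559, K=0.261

ΣzᵢKᵢ = 1.1464; Σzᵢ/Kᵢ = 2.3437.
Both exceed 1, so a two-phase solution exists.
Rachford–Rice: g(ψ) = Σ zᵢ(Kᵢ−1)/(1+ψ(Kᵢ−1)) = 0.
Newton iteration, ψ⁰ = 0.41:
  ψ = 0.4100: g = -0.34115, g' = -1.0129 → ψ = 0.0732
  ψ = 0.0732: g = 0.03236, g' = -1.4044 → ψ = 0.0962
  ψ = 0.0962: g = 0.00088, g' = -1.3297 → ψ = 0.0969
Converged at ψ = 0.0969.

two-phase, V/F = 0.0969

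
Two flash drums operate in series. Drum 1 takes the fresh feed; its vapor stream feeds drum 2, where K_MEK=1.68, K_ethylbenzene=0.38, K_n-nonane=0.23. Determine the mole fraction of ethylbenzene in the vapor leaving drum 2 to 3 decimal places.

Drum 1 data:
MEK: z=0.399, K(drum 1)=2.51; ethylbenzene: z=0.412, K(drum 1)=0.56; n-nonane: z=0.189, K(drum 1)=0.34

Drum 1:
Material balance + equilibrium reduce to Σ zᵢ(Kᵢ−1)/(1+ψ₁(Kᵢ−1)) = 0.
g(0) = ΣzᵢKᵢ − 1 = 0.296 and g(1) = 1 − Σzᵢ/Kᵢ = -0.451, so a root lies in (0, 1).
Newton–Raphson from ψ₁ = 0.45:
  ψ₁ = 0.450: g = -0.0447, g' = -0.613 → ψ₁ = 0.377
  ψ₁ = 0.377: g = 0.0005, g' = -0.630 → ψ₁ = 0.378
Converged at ψ₁ = 0.378.
Drum-1 compositions:
  MEK: x = 0.254, y = 0.638
  ethylbenzene: x = 0.494, y = 0.277
  n-nonane: x = 0.252, y = 0.086
Drum-2 feed = drum-1 vapor: z₂ = (0.6377, 0.2767, 0.0856).
Drum 2:
Rachford–Rice: g(ψ₂) = Σ zᵢ(Kᵢ−1)/(1+ψ₂(Kᵢ−1)) = 0.
Feasibility: ΣzᵢKᵢ = 1.196, Σzᵢ/Kᵢ = 1.480 — both > 1, two phases present.
Newton–Raphson from ψ₂ = 0.61:
  ψ₂ = 0.610: g = -0.0938, g' = -0.603 → ψ₂ = 0.455
  ψ₂ = 0.455: g = -0.0091, g' = -0.498 → ψ₂ = 0.436
Converged at ψ₂ = 0.436.
  MEK: x = 0.492, y = 0.826
  ethylbenzene: x = 0.379, y = 0.144
  n-nonane: x = 0.129, y = 0.030

y_ethylbenzene (drum 2) = 0.144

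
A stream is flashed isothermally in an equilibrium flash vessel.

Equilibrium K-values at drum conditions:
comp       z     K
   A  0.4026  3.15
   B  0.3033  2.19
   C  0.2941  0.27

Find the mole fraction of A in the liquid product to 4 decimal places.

x_A = 0.1492

Iterate (Newton) starting at β = 0.58:
  β = 0.5800: g = 0.22642, g' = -0.9903 → β = 0.8086
  β = 0.8086: g = -0.02401, g' = -1.2934 → β = 0.7901
  β = 0.7901: g = -0.00046, g' = -1.2445 → β = 0.7897
Converged at β = 0.7897.
Compositions from xᵢ = zᵢ/(1+β(Kᵢ−1)), yᵢ = Kᵢxᵢ:
  A: x = 0.1492, y = 0.4701
  B: x = 0.1564, y = 0.3424
  C: x = 0.6944, y = 0.1875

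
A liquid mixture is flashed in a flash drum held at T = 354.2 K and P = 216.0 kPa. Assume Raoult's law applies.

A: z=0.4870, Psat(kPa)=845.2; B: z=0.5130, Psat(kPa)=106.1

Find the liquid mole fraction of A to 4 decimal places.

x_A = 0.1487

Raoult's law: Kᵢ = Pᵢˢᵃᵗ/P = Pᵢˢᵃᵗ/216.0.
  K_A = 845.2/216.0 = 3.912963, K_B = 106.1/216.0 = 0.491204
Material balance + equilibrium reduce to Σ zᵢ(Kᵢ−1)/(1+β(Kᵢ−1)) = 0.
g(0) = ΣzᵢKᵢ − 1 = 1.1576 and g(1) = 1 − Σzᵢ/Kᵢ = -0.1688, so a root lies in (0, 1).
Binary case is linear: z₁(K₁−1)(1+β(K₂−1)) + z₂(K₂−1)(1+β(K₁−1)) = 0
⇒ β = [z₁(K₁−1)+z₂(K₂−1)] / [−(K₁−1)(K₂−1)] = 1.15760/1.48210 = 0.7811
Compositions from xᵢ = zᵢ/(1+β(Kᵢ−1)), yᵢ = Kᵢxᵢ:
  A: x = 0.1487, y = 0.5818
  B: x = 0.8513, y = 0.4182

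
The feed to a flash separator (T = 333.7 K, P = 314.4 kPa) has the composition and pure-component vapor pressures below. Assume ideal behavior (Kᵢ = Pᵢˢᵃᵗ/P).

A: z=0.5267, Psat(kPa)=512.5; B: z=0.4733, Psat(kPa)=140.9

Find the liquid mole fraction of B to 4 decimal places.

x_B = 0.5331

Raoult's law: Kᵢ = Pᵢˢᵃᵗ/P = Pᵢˢᵃᵗ/314.4.
  K_A = 512.5/314.4 = 1.630089, K_B = 140.9/314.4 = 0.448155
Rachford–Rice: g(ψ) = Σ zᵢ(Kᵢ−1)/(1+ψ(Kᵢ−1)) = 0.
g(0) = ΣzᵢKᵢ − 1 = 0.0707 and g(1) = 1 − Σzᵢ/Kᵢ = -0.3792, so a root lies in (0, 1).
Binary case is linear: z₁(K₁−1)(1+ψ(K₂−1)) + z₂(K₂−1)(1+ψ(K₁−1)) = 0
⇒ ψ = [z₁(K₁−1)+z₂(K₂−1)] / [−(K₁−1)(K₂−1)] = 0.07068/0.34771 = 0.2033
Compositions from xᵢ = zᵢ/(1+ψ(Kᵢ−1)), yᵢ = Kᵢxᵢ:
  A: x = 0.4669, y = 0.7611
  B: x = 0.5331, y = 0.2389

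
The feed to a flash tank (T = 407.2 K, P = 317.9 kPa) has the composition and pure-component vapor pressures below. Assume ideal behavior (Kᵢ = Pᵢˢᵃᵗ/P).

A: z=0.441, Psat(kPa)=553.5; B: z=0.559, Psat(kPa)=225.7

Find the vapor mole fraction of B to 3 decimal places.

Raoult's law: Kᵢ = Pᵢˢᵃᵗ/P = Pᵢˢᵃᵗ/317.9.
  K_A = 553.5/317.9 = 1.74111, K_B = 225.7/317.9 = 0.70997
Material balance + equilibrium reduce to Σ zᵢ(Kᵢ−1)/(1+ψ(Kᵢ−1)) = 0.
Check two-phase: ΣzᵢKᵢ = 1.165 > 1 and Σzᵢ/Kᵢ = 1.041 > 1, so g(0) = 0.165 > 0 and g(1) = -0.041 < 0.
Binary case is linear: z₁(K₁−1)(1+ψ(K₂−1)) + z₂(K₂−1)(1+ψ(K₁−1)) = 0
⇒ ψ = [z₁(K₁−1)+z₂(K₂−1)] / [−(K₁−1)(K₂−1)] = 0.1647/0.2149 = 0.766
Compositions from xᵢ = zᵢ/(1+ψ(Kᵢ−1)), yᵢ = Kᵢxᵢ:
  A: x = 0.281, y = 0.490
  B: x = 0.719, y = 0.510

y_B = 0.510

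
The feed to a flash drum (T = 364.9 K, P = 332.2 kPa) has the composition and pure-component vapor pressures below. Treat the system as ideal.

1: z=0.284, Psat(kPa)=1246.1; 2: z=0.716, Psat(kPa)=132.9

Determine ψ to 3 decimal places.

Raoult's law: Kᵢ = Pᵢˢᵃᵗ/P = Pᵢˢᵃᵗ/332.2.
  K_1 = 1246.1/332.2 = 3.75105, K_2 = 132.9/332.2 = 0.40006
Let ψ = V/F and solve Σ zᵢ(Kᵢ−1)/(1+ψ(Kᵢ−1)) = 0.
g(0) = ΣzᵢKᵢ − 1 = 0.352 and g(1) = 1 − Σzᵢ/Kᵢ = -0.865, so a root lies in (0, 1).
Binary case is linear: z₁(K₁−1)(1+ψ(K₂−1)) + z₂(K₂−1)(1+ψ(K₁−1)) = 0
⇒ ψ = [z₁(K₁−1)+z₂(K₂−1)] / [−(K₁−1)(K₂−1)] = 0.3517/1.6505 = 0.213

ψ = 0.213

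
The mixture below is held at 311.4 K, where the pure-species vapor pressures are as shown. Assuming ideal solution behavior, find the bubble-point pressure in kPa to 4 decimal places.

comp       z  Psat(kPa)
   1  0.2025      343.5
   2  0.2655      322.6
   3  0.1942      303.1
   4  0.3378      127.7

Pbub = 257.2081 kPa

At the bubble point ψ → 0, so ΣzᵢKᵢ = 1 with Kᵢ = Pᵢˢᵃᵗ/P ⇒ P = ΣzᵢPᵢˢᵃᵗ.
P = 0.2025·343.5 + 0.2655·322.6 + 0.1942·303.1 + 0.3378·127.7 = 257.2081 kPa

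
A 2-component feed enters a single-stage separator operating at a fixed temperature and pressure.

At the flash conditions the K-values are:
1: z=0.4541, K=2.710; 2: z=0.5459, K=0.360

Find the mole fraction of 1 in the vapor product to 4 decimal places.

y_1 = 0.7380

Binary case is linear: z₁(K₁−1)(1+V/F(K₂−1)) + z₂(K₂−1)(1+V/F(K₁−1)) = 0
⇒ V/F = [z₁(K₁−1)+z₂(K₂−1)] / [−(K₁−1)(K₂−1)] = 0.42713/1.09440 = 0.3903
Compositions from xᵢ = zᵢ/(1+V/F(Kᵢ−1)), yᵢ = Kᵢxᵢ:
  1: x = 0.2723, y = 0.7380
  2: x = 0.7277, y = 0.2620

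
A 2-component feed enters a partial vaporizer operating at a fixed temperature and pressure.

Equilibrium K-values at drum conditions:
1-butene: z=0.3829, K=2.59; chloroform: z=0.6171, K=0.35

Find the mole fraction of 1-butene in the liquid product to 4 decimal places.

x_1-butene = 0.2902

Rachford–Rice: g(ψ) = Σ zᵢ(Kᵢ−1)/(1+ψ(Kᵢ−1)) = 0.
Check two-phase: ΣzᵢKᵢ = 1.2077 > 1 and Σzᵢ/Kᵢ = 1.9110 > 1, so g(0) = 0.2077 > 0 and g(1) = -0.9110 < 0.
Binary case is linear: z₁(K₁−1)(1+ψ(K₂−1)) + z₂(K₂−1)(1+ψ(K₁−1)) = 0
⇒ ψ = [z₁(K₁−1)+z₂(K₂−1)] / [−(K₁−1)(K₂−1)] = 0.20770/1.03350 = 0.2010
Compositions from xᵢ = zᵢ/(1+ψ(Kᵢ−1)), yᵢ = Kᵢxᵢ:
  1-butene: x = 0.2902, y = 0.7516
  chloroform: x = 0.7098, y = 0.2484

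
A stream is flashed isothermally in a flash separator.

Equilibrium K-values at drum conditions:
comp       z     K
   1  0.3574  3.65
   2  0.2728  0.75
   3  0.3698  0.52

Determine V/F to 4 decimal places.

V/F = 0.6656

Material balance + equilibrium reduce to Σ zᵢ(Kᵢ−1)/(1+V/F(Kᵢ−1)) = 0.
g(0) = ΣzᵢKᵢ − 1 = 0.7014 and g(1) = 1 − Σzᵢ/Kᵢ = -0.1728, so a root lies in (0, 1).
Newton–Raphson from V/F = 0.5:
  V/F = 0.5000: g = 0.09586, g' = -0.6341 → V/F = 0.6512
  V/F = 0.6512: g = 0.00781, g' = -0.5425 → V/F = 0.6656
Converged at V/F = 0.6656.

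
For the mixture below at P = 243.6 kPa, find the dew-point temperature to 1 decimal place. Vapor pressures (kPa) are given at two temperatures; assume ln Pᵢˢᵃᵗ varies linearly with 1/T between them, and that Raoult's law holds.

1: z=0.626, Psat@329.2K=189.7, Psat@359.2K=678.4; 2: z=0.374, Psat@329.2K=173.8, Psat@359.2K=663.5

T = 335.3 K

Dew-point temperature: Σzᵢ·P/Pᵢˢᵃᵗ(T) = 1. Interpolate ln Pᵢˢᵃᵗ = aᵢ + bᵢ/T.
  T = 329.2 K: ΣzᵢP/Pᵢˢᵃᵗ = 1.3281
  T = 359.2 K: ΣzᵢP/Pᵢˢᵃᵗ = 0.3621
  T = 344.2 K: ΣzᵢP/Pᵢˢᵃᵗ = 0.6740
  T = 336.7 K: ΣzᵢP/Pᵢˢᵃᵗ = 0.9390
  T = 332.9 K: ΣzᵢP/Pᵢˢᵃᵗ = 1.1171
  T = 334.8 K: ΣzᵢP/Pᵢˢᵃᵗ = 1.0237
Interpolating between 334.8 K and 336.7 K gives T ≈ 335.3 K.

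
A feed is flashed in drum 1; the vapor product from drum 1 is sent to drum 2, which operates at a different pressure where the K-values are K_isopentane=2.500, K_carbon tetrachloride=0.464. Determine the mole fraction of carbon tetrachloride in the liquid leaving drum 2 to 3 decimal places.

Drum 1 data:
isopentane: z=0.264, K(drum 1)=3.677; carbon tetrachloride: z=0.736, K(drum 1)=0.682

x_carbon tetrachloride (drum 2) = 0.737

Drum 1:
Newton–Raphson from ψ₁ = 0.5:
  ψ₁ = 0.500: g = 0.0239, g' = -0.451 → ψ₁ = 0.553
  ψ₁ = 0.553: g = 0.0009, g' = -0.417 → ψ₁ = 0.555
Converged at ψ₁ = 0.555.
Drum-1 compositions:
  isopentane: x = 0.106, y = 0.390
  carbon tetrachloride: x = 0.894, y = 0.610
Drum-2 feed = drum-1 vapor: z₂ = (0.3904, 0.6096).
Drum 2:
Rachford–Rice: g(ψ₂) = Σ zᵢ(Kᵢ−1)/(1+ψ₂(Kᵢ−1)) = 0.
Check two-phase: ΣzᵢKᵢ = 1.259 > 1 and Σzᵢ/Kᵢ = 1.470 > 1, so g(0) = 0.259 > 0 and g(1) = -0.470 < 0.
Newton–Raphson from ψ₂ = 0.47:
  ψ₂ = 0.470: g = -0.0933, g' = -0.615 → ψ₂ = 0.318
  ψ₂ = 0.318: g = 0.0024, g' = -0.657 → ψ₂ = 0.322
Converged at ψ₂ = 0.322.
  isopentane: x = 0.263, y = 0.658
  carbon tetrachloride: x = 0.737, y = 0.342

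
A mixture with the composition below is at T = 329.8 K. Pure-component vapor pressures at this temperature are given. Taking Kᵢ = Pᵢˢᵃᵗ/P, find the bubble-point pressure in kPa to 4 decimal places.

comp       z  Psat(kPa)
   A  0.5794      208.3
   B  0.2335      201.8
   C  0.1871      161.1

Pbub = 197.9511 kPa

At the bubble point ψ → 0, so ΣzᵢKᵢ = 1 with Kᵢ = Pᵢˢᵃᵗ/P ⇒ P = ΣzᵢPᵢˢᵃᵗ.
P = 0.5794·208.3 + 0.2335·201.8 + 0.1871·161.1 = 197.9511 kPa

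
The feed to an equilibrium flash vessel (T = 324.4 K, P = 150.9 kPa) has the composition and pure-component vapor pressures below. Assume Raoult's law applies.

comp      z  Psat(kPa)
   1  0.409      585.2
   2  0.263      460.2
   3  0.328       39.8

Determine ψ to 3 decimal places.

Raoult's law: Kᵢ = Pᵢˢᵃᵗ/P = Pᵢˢᵃᵗ/150.9.
  K_1 = 585.2/150.9 = 3.87806, K_2 = 460.2/150.9 = 3.04970, K_3 = 39.8/150.9 = 0.26375
Let ψ = V/F and solve Σ zᵢ(Kᵢ−1)/(1+ψ(Kᵢ−1)) = 0.
Feasibility: ΣzᵢKᵢ = 2.475, Σzᵢ/Kᵢ = 1.435 — both > 1, two phases present.
Newton–Raphson from ψ = 0.5:
  ψ = 0.500: g = 0.3667, g' = -1.284 → ψ = 0.786
  ψ = 0.786: g = -0.0052, g' = -1.481 → ψ = 0.782
Converged at ψ = 0.782.

ψ = 0.782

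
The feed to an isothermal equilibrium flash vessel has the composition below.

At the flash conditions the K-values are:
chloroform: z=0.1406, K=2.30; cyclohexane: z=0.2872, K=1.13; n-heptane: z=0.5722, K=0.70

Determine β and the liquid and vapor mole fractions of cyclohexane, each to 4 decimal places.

Iterate (Newton) starting at β = 0.59:
  β = 0.5900: g = -0.07046, g' = -0.1563 → β = 0.1393
  β = 0.1393: g = 0.01229, g' = -0.2311 → β = 0.1924
  β = 0.1924: g = 0.00045, g' = -0.2147 → β = 0.1945
Converged at β = 0.1945.
Compositions from xᵢ = zᵢ/(1+β(Kᵢ−1)), yᵢ = Kᵢxᵢ:
  chloroform: x = 0.1122, y = 0.2581
  cyclohexane: x = 0.2801, y = 0.3165
  n-heptane: x = 0.6077, y = 0.4254

β = 0.1945, x_cyclohexane = 0.2801, y_cyclohexane = 0.3165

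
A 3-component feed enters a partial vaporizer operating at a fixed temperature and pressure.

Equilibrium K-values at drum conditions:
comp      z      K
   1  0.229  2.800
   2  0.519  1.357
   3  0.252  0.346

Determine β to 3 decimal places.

Rachford–Rice: g(β) = Σ zᵢ(Kᵢ−1)/(1+β(Kᵢ−1)) = 0.
g(0) = ΣzᵢKᵢ − 1 = 0.433 and g(1) = 1 − Σzᵢ/Kᵢ = -0.193, so a root lies in (0, 1).
Newton–Raphson from β = 0.58:
  β = 0.580: g = 0.0896, g' = -0.503 → β = 0.758
  β = 0.758: g = -0.0068, g' = -0.598 → β = 0.747
Converged at β = 0.747.

β = 0.747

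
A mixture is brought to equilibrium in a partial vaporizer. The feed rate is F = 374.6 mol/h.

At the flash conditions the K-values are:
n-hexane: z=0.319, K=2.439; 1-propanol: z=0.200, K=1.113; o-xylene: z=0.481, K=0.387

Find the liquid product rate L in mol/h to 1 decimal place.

L = 274.0 mol/h

Rachford–Rice: g(β) = Σ zᵢ(Kᵢ−1)/(1+β(Kᵢ−1)) = 0.
Check two-phase: ΣzᵢKᵢ = 1.187 > 1 and Σzᵢ/Kᵢ = 1.553 > 1, so g(0) = 0.187 > 0 and g(1) = -0.553 < 0.
Newton iteration, β⁰ = 0.5:
  β = 0.500: g = -0.1368, g' = -0.602 → β = 0.273
  β = 0.273: g = -0.0023, g' = -0.604 → β = 0.269
Converged at β = 0.269.
Then V = β·F = 0.2687·374.6 = 100.6 mol/h and L = F − V = 274.0 mol/h.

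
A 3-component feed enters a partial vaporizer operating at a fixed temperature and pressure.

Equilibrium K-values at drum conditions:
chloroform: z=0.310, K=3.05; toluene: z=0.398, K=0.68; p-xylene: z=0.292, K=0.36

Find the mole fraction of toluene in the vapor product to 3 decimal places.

Material balance + equilibrium reduce to Σ zᵢ(Kᵢ−1)/(1+ψ(Kᵢ−1)) = 0.
g(0) = ΣzᵢKᵢ − 1 = 0.321 and g(1) = 1 − Σzᵢ/Kᵢ = -0.498, so a root lies in (0, 1).
Iterate (Newton) starting at ψ = 0.5:
  ψ = 0.500: g = -0.1126, g' = -0.634 → ψ = 0.322
  ψ = 0.322: g = 0.0051, g' = -0.713 → ψ = 0.330
Converged at ψ = 0.330.
Compositions from xᵢ = zᵢ/(1+ψ(Kᵢ−1)), yᵢ = Kᵢxᵢ:
  chloroform: x = 0.185, y = 0.564
  toluene: x = 0.445, y = 0.303
  p-xylene: x = 0.370, y = 0.133

y_toluene = 0.303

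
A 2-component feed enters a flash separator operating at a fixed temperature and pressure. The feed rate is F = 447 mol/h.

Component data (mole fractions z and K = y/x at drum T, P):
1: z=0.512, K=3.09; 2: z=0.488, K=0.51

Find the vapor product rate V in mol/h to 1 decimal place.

V = 362.7 mol/h

Rachford–Rice: g(V/F) = Σ zᵢ(Kᵢ−1)/(1+V/F(Kᵢ−1)) = 0.
Feasibility: ΣzᵢKᵢ = 1.831, Σzᵢ/Kᵢ = 1.123 — both > 1, two phases present.
Binary case is linear: z₁(K₁−1)(1+V/F(K₂−1)) + z₂(K₂−1)(1+V/F(K₁−1)) = 0
⇒ V/F = [z₁(K₁−1)+z₂(K₂−1)] / [−(K₁−1)(K₂−1)] = 0.8310/1.0241 = 0.811
Then V = V/F·F = 0.8114·447 = 362.7 mol/h and L = F − V = 84.3 mol/h.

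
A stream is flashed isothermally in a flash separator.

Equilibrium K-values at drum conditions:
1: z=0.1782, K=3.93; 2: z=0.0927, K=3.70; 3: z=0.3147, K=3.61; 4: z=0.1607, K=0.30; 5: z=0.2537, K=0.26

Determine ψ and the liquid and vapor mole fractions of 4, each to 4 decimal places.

ψ = 0.6553, x_4 = 0.2969, y_4 = 0.0891

Iterate (Newton) starting at ψ = 0.7:
  ψ = 0.7000: g = -0.06178, g' = -1.4142 → ψ = 0.6563
  ψ = 0.6563: g = -0.00143, g' = -1.3529 → ψ = 0.6553
Converged at ψ = 0.6553.
Compositions from xᵢ = zᵢ/(1+ψ(Kᵢ−1)), yᵢ = Kᵢxᵢ:
  1: x = 0.0610, y = 0.2398
  2: x = 0.0335, y = 0.1239
  3: x = 0.1161, y = 0.4192
  4: x = 0.2969, y = 0.0891
  5: x = 0.4925, y = 0.1281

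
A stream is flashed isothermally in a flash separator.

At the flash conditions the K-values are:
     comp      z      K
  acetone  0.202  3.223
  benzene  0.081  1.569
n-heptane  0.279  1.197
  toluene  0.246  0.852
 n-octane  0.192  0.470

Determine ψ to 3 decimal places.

Material balance + equilibrium reduce to Σ zᵢ(Kᵢ−1)/(1+ψ(Kᵢ−1)) = 0.
Feasibility: ΣzᵢKᵢ = 1.412, Σzᵢ/Kᵢ = 1.045 — both > 1, two phases present.
Newton–Raphson from ψ = 0.5:
  ψ = 0.500: g = 0.1208, g' = -0.355 → ψ = 0.840
  ψ = 0.840: g = 0.0098, g' = -0.324 → ψ = 0.871
Converged at ψ = 0.871.

ψ = 0.871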